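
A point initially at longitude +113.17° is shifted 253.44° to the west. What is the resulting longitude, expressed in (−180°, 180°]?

Start at +113.17°; shift −253.44° → -140.27°.
-140.27° already lies in (−180°, 180°].

-140.27°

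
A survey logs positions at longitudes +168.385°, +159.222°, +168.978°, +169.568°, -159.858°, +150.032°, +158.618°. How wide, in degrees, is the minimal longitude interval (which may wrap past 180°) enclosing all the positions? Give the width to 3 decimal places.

Sort the longitudes: -159.858°, +150.032°, +158.618°, +159.222°, +168.385°, +168.978°, +169.568°.
Eastward gaps between consecutive values (wrapping around): 309.890°, 8.586°, 0.604°, 9.163°, 0.593°, 0.590°, 30.574°.
Largest gap = 309.890° ⇒ minimal covering band is its complement: 360° − 309.890° = 50.110°.
Band runs from +150.032° eastward to -159.858°, crossing the antimeridian.

50.110°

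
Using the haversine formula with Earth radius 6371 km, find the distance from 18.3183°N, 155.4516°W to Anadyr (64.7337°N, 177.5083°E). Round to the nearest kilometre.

5540 km

Δλ = 177.5083 − -155.4516 = 332.9599°; wrapped into (−180°, 180°]: -27.0401°.
Δφ = 64.7337 − 18.3183 = 46.4154°.
a = sin²(Δφ/2) + cos φ₁ · cos φ₂ · sin²(Δλ/2) = 0.177434.
c = 2·atan2(√a, √(1−a)) = 0.86960 rad → d = 6371·c ≈ 5540.22 km.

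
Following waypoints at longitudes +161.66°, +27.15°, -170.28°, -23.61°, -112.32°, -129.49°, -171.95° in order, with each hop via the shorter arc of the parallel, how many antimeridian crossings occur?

Leg 1: +161.66° → +27.15°, shortest Δλ = -134.51° (west) — does not cross 180°.
Leg 2: +27.15° → -170.28°, shortest Δλ = 162.57° (east) — crosses 180°.
Leg 3: -170.28° → -23.61°, shortest Δλ = 146.67° (east) — does not cross 180°.
Leg 4: -23.61° → -112.32°, shortest Δλ = -88.71° (west) — does not cross 180°.
Leg 5: -112.32° → -129.49°, shortest Δλ = -17.17° (west) — does not cross 180°.
Leg 6: -129.49° → -171.95°, shortest Δλ = -42.46° (west) — does not cross 180°.
Total crossings: 1.

1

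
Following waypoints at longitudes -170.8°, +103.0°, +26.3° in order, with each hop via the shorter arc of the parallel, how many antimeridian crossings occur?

Leg 1: -170.8° → +103.0°, shortest Δλ = -86.2° (west) — crosses 180°.
Leg 2: +103.0° → +26.3°, shortest Δλ = -76.7° (west) — does not cross 180°.
Total crossings: 1.

1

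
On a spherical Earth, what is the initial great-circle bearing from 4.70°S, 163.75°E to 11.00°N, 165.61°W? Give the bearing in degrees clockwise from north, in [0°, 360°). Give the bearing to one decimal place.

62.6°

Δλ = -165.61 − 163.75 = -329.36°; wrapped into (−180°, 180°]: 30.64°.
θ = atan2( sin Δλ · cos φ₂ , cos φ₁ · sin φ₂ − sin φ₁ · cos φ₂ · cos Δλ )
  = atan2(0.50028, 0.25937) = 62.595° → normalised to [0°, 360°): 62.595°.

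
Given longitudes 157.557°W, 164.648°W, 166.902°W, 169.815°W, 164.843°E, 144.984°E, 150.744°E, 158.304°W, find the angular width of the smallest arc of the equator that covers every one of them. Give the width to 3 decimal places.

Sort the longitudes: -169.815°, -166.902°, -164.648°, -158.304°, -157.557°, +144.984°, +150.744°, +164.843°.
Eastward gaps between consecutive values (wrapping around): 2.913°, 2.254°, 6.344°, 0.747°, 302.541°, 5.760°, 14.099°, 25.342°.
Largest gap = 302.541° ⇒ minimal covering band is its complement: 360° − 302.541° = 57.459°.
Band runs from +144.984° eastward to -157.557°, crossing the antimeridian.

57.459°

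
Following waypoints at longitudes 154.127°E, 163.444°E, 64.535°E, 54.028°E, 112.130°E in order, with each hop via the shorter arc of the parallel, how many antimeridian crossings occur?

0

Leg 1: +154.127° → +163.444°, shortest Δλ = 9.317° (east) — does not cross 180°.
Leg 2: +163.444° → +64.535°, shortest Δλ = -98.909° (west) — does not cross 180°.
Leg 3: +64.535° → +54.028°, shortest Δλ = -10.507° (west) — does not cross 180°.
Leg 4: +54.028° → +112.130°, shortest Δλ = 58.102° (east) — does not cross 180°.
Total crossings: 0.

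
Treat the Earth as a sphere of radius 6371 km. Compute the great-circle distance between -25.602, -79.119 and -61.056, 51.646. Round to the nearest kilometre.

9413 km

Δλ = 51.646 − -79.119 = 130.765°.
Δφ = -61.056 − -25.602 = -35.454°.
a = sin²(Δφ/2) + cos φ₁ · cos φ₂ · sin²(Δλ/2) = 0.453417.
c = 2·atan2(√a, √(1−a)) = 1.47749 rad → d = 6371·c ≈ 9413.12 km.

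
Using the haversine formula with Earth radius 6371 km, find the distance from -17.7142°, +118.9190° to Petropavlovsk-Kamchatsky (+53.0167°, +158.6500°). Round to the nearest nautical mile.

Δλ = 158.6500 − 118.9190 = 39.7310°.
Δφ = 53.0167 − -17.7142 = 70.7309°.
a = sin²(Δφ/2) + cos φ₁ · cos φ₂ · sin²(Δλ/2) = 0.401170.
c = 2·atan2(√a, √(1−a)) = 1.37183 rad → d = 6371·c ≈ 8739.91 km ≈ 4719.17 nmi.

4719 nmi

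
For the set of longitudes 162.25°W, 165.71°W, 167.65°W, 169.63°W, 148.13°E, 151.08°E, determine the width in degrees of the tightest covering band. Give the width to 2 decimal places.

49.62°

Sort the longitudes: -169.63°, -167.65°, -165.71°, -162.25°, +148.13°, +151.08°.
Eastward gaps between consecutive values (wrapping around): 1.98°, 1.94°, 3.46°, 310.38°, 2.95°, 39.29°.
Largest gap = 310.38° ⇒ minimal covering band is its complement: 360° − 310.38° = 49.62°.
Band runs from +148.13° eastward to -162.25°, crossing the antimeridian.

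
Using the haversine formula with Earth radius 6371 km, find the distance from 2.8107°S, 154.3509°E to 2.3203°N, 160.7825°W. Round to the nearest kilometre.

5020 km

Δλ = -160.7825 − 154.3509 = -315.1334°; wrapped into (−180°, 180°]: 44.8666°.
Δφ = 2.3203 − -2.8107 = 5.1310°.
a = sin²(Δφ/2) + cos φ₁ · cos φ₂ · sin²(Δλ/2) = 0.147334.
c = 2·atan2(√a, √(1−a)) = 0.78790 rad → d = 6371·c ≈ 5019.73 km.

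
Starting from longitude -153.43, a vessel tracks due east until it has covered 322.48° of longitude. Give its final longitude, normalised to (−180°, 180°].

+169.05°

Start at -153.43°; shift +322.48° → +169.05°.
+169.05° already lies in (−180°, 180°].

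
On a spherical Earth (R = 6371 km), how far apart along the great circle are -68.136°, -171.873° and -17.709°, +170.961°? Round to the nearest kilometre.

Δλ = 170.961 − -171.873 = 342.834°; wrapped into (−180°, 180°]: -17.166°.
Δφ = -17.709 − -68.136 = 50.427°.
a = sin²(Δφ/2) + cos φ₁ · cos φ₂ · sin²(Δλ/2) = 0.189371.
c = 2·atan2(√a, √(1−a)) = 0.90045 rad → d = 6371·c ≈ 5736.76 km.

5737 km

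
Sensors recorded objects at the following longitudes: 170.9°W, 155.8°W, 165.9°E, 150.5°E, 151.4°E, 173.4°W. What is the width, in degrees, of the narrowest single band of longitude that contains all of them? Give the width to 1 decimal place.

Sort the longitudes: -173.4°, -170.9°, -155.8°, +150.5°, +151.4°, +165.9°.
Eastward gaps between consecutive values (wrapping around): 2.5°, 15.1°, 306.3°, 0.9°, 14.5°, 20.7°.
Largest gap = 306.3° ⇒ minimal covering band is its complement: 360° − 306.3° = 53.7°.
Band runs from +150.5° eastward to -155.8°, crossing the antimeridian.

53.7°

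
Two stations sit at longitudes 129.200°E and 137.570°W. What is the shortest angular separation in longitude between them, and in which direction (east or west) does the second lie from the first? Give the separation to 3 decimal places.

Raw difference: -137.570 − 129.200 = -266.77°.
Normalise into (−180°, 180°]: -266.77° + 360° = 93.23°.
Positive ⇒ the second point lies to the east; separation 93.230°.

93.230° east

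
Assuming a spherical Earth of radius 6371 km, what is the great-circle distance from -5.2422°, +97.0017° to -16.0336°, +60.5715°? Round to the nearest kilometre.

Δλ = 60.5715 − 97.0017 = -36.4302°.
Δφ = -16.0336 − -5.2422 = -10.7914°.
a = sin²(Δφ/2) + cos φ₁ · cos φ₂ · sin²(Δλ/2) = 0.102358.
c = 2·atan2(√a, √(1−a)) = 0.65132 rad → d = 6371·c ≈ 4149.57 km.

4150 km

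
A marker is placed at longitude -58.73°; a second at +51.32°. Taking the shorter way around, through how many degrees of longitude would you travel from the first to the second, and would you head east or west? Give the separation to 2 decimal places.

110.05° east

Raw difference: 51.32 − -58.73 = 110.05°.
Normalise into (−180°, 180°]: 110.05° stays 110.05°.
Positive ⇒ the second point lies to the east; separation 110.05°.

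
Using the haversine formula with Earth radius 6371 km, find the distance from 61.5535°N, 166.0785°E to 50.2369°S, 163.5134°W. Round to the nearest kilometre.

Δλ = -163.5134 − 166.0785 = -329.5919°; wrapped into (−180°, 180°]: 30.4081°.
Δφ = -50.2369 − 61.5535 = -111.7904°.
a = sin²(Δφ/2) + cos φ₁ · cos φ₂ · sin²(Δλ/2) = 0.706561.
c = 2·atan2(√a, √(1−a)) = 1.99668 rad → d = 6371·c ≈ 12720.83 km.

12721 km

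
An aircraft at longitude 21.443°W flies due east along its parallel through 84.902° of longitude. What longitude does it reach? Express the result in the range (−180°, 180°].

63.459°E

Start at -21.443°; shift +84.902° → +63.459°.
+63.459° already lies in (−180°, 180°].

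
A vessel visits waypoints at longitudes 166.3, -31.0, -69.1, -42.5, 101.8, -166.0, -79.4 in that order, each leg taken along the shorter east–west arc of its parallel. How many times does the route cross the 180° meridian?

Leg 1: +166.3° → -31.0°, shortest Δλ = 162.7° (east) — crosses 180°.
Leg 2: -31.0° → -69.1°, shortest Δλ = -38.1° (west) — does not cross 180°.
Leg 3: -69.1° → -42.5°, shortest Δλ = 26.6° (east) — does not cross 180°.
Leg 4: -42.5° → +101.8°, shortest Δλ = 144.3° (east) — does not cross 180°.
Leg 5: +101.8° → -166.0°, shortest Δλ = 92.2° (east) — crosses 180°.
Leg 6: -166.0° → -79.4°, shortest Δλ = 86.6° (east) — does not cross 180°.
Total crossings: 2.

2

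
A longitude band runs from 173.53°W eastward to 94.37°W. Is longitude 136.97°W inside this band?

Yes

Band width going east from -173.53° to -94.37°: ((-94.37 − -173.53) mod 360) = 79.16°.
Offset of -136.97° east of the west edge: ((-136.97 − -173.53) mod 360) = 36.56°.
36.56° ≤ 79.16° ⇒ inside.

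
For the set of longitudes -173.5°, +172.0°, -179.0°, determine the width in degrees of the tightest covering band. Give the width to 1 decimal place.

Sort the longitudes: -179.0°, -173.5°, +172.0°.
Eastward gaps between consecutive values (wrapping around): 5.5°, 345.5°, 9.0°.
Largest gap = 345.5° ⇒ minimal covering band is its complement: 360° − 345.5° = 14.5°.
Band runs from +172.0° eastward to -173.5°, crossing the antimeridian.

14.5°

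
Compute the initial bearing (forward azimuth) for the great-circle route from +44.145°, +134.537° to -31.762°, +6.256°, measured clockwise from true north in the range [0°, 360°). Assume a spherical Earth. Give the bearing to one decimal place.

Δλ = 6.256 − 134.537 = -128.281°.
θ = atan2( sin Δλ · cos φ₂ , cos φ₁ · sin φ₂ − sin φ₁ · cos φ₂ · cos Δλ )
  = atan2(-0.66742, -0.01087) = -90.933° → normalised to [0°, 360°): 269.067°.

269.1°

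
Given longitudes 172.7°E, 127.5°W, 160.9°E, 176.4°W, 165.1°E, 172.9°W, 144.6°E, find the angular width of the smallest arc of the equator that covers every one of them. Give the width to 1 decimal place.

Sort the longitudes: -176.4°, -172.9°, -127.5°, +144.6°, +160.9°, +165.1°, +172.7°.
Eastward gaps between consecutive values (wrapping around): 3.5°, 45.4°, 272.1°, 16.3°, 4.2°, 7.6°, 10.9°.
Largest gap = 272.1° ⇒ minimal covering band is its complement: 360° − 272.1° = 87.9°.
Band runs from +144.6° eastward to -127.5°, crossing the antimeridian.

87.9°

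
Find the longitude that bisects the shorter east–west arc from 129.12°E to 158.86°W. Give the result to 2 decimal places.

Signed shortest Δλ from +129.12° to -158.86° is +72.02°.
Midpoint longitude = +129.12° + (+72.02°)/2 = +129.12° + 36.01° = +165.13°.
(The naïve average (+129.12 + -158.86)/2 = -14.87° is on the wrong side of the globe.)

165.13°E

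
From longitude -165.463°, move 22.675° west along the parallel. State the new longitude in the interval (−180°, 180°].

Start at -165.463°; shift −22.675° → -188.138°.
-188.138° lies outside (−180°, 180°]; add 360° → +171.862°.

+171.862°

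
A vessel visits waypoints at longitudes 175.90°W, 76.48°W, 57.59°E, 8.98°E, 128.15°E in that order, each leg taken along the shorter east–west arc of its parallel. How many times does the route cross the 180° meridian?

0

Leg 1: -175.90° → -76.48°, shortest Δλ = 99.42° (east) — does not cross 180°.
Leg 2: -76.48° → +57.59°, shortest Δλ = 134.07° (east) — does not cross 180°.
Leg 3: +57.59° → +8.98°, shortest Δλ = -48.61° (west) — does not cross 180°.
Leg 4: +8.98° → +128.15°, shortest Δλ = 119.17° (east) — does not cross 180°.
Total crossings: 0.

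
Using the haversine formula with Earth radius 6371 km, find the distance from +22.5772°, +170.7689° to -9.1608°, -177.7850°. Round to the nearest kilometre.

3743 km

Δλ = -177.7850 − 170.7689 = -348.5539°; wrapped into (−180°, 180°]: 11.4461°.
Δφ = -9.1608 − 22.5772 = -31.7380°.
a = sin²(Δφ/2) + cos φ₁ · cos φ₂ · sin²(Δλ/2) = 0.083834.
c = 2·atan2(√a, √(1−a)) = 0.58749 rad → d = 6371·c ≈ 3742.92 km.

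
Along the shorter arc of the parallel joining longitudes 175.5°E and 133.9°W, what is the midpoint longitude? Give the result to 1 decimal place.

Signed shortest Δλ from +175.5° to -133.9° is +50.6°.
Midpoint longitude = +175.5° + (+50.6°)/2 = +175.5° + 25.3° = +200.8°.
Normalise into (−180°, 180°]: -159.2°.
(The naïve average (+175.5 + -133.9)/2 = 20.8° is on the wrong side of the globe.)

159.2°W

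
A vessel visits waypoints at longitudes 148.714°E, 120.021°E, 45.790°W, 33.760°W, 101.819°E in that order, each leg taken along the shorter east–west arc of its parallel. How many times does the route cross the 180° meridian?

0

Leg 1: +148.714° → +120.021°, shortest Δλ = -28.693° (west) — does not cross 180°.
Leg 2: +120.021° → -45.790°, shortest Δλ = -165.811° (west) — does not cross 180°.
Leg 3: -45.790° → -33.760°, shortest Δλ = 12.03° (east) — does not cross 180°.
Leg 4: -33.760° → +101.819°, shortest Δλ = 135.579° (east) — does not cross 180°.
Total crossings: 0.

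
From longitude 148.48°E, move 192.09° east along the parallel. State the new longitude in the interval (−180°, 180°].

Start at +148.48°; shift +192.09° → +340.57°.
+340.57° lies outside (−180°, 180°]; subtract 360° → -19.43°.

19.43°W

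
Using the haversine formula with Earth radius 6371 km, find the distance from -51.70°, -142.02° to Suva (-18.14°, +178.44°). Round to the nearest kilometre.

Δλ = 178.44 − -142.02 = 320.46°; wrapped into (−180°, 180°]: -39.54°.
Δφ = -18.14 − -51.70 = 33.56°.
a = sin²(Δφ/2) + cos φ₁ · cos φ₂ · sin²(Δλ/2) = 0.150731.
c = 2·atan2(√a, √(1−a)) = 0.79744 rad → d = 6371·c ≈ 5080.51 km.

5081 km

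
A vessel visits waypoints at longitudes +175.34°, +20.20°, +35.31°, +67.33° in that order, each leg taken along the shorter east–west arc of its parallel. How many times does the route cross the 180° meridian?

0

Leg 1: +175.34° → +20.20°, shortest Δλ = -155.14° (west) — does not cross 180°.
Leg 2: +20.20° → +35.31°, shortest Δλ = 15.11° (east) — does not cross 180°.
Leg 3: +35.31° → +67.33°, shortest Δλ = 32.02° (east) — does not cross 180°.
Total crossings: 0.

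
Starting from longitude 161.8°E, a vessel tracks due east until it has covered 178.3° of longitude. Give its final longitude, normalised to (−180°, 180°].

19.9°W

Start at +161.8°; shift +178.3° → +340.1°.
+340.1° lies outside (−180°, 180°]; subtract 360° → -19.9°.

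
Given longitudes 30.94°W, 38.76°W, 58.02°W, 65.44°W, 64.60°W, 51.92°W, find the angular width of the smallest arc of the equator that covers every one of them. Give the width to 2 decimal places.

34.50°

Sort the longitudes: -65.44°, -64.60°, -58.02°, -51.92°, -38.76°, -30.94°.
Eastward gaps between consecutive values (wrapping around): 0.84°, 6.58°, 6.10°, 13.16°, 7.82°, 325.50°.
Largest gap = 325.50° ⇒ minimal covering band is its complement: 360° − 325.50° = 34.50°.
Band runs from -65.44° eastward to -30.94°.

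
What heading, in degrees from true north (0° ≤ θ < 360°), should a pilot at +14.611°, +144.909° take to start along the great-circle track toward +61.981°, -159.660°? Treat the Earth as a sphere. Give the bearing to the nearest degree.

26°

Δλ = -159.660 − 144.909 = -304.569°; wrapped into (−180°, 180°]: 55.431°.
θ = atan2( sin Δλ · cos φ₂ , cos φ₁ · sin φ₂ − sin φ₁ · cos φ₂ · cos Δλ )
  = atan2(0.38682, 0.78701) = 26.175° → normalised to [0°, 360°): 26.175°.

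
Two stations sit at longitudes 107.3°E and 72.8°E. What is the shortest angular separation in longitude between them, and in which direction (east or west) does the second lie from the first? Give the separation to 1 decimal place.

34.5° west

Raw difference: 72.8 − 107.3 = -34.5°.
Normalise into (−180°, 180°]: -34.5° stays -34.5°.
Negative ⇒ the second point lies to the west; separation 34.5°.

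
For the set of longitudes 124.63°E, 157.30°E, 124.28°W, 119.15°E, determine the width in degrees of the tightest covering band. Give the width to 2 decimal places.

116.57°

Sort the longitudes: -124.28°, +119.15°, +124.63°, +157.30°.
Eastward gaps between consecutive values (wrapping around): 243.43°, 5.48°, 32.67°, 78.42°.
Largest gap = 243.43° ⇒ minimal covering band is its complement: 360° − 243.43° = 116.57°.
Band runs from +119.15° eastward to -124.28°, crossing the antimeridian.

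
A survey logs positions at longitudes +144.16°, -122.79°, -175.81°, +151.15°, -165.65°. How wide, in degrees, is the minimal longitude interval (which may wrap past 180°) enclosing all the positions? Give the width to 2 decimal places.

93.05°

Sort the longitudes: -175.81°, -165.65°, -122.79°, +144.16°, +151.15°.
Eastward gaps between consecutive values (wrapping around): 10.16°, 42.86°, 266.95°, 6.99°, 33.04°.
Largest gap = 266.95° ⇒ minimal covering band is its complement: 360° − 266.95° = 93.05°.
Band runs from +144.16° eastward to -122.79°, crossing the antimeridian.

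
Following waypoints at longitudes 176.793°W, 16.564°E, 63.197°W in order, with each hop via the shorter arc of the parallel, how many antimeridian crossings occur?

1

Leg 1: -176.793° → +16.564°, shortest Δλ = -166.643° (west) — crosses 180°.
Leg 2: +16.564° → -63.197°, shortest Δλ = -79.761° (west) — does not cross 180°.
Total crossings: 1.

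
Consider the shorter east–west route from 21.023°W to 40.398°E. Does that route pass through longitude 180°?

Signed shortest Δλ = ((40.398 − -21.023 + 180) mod 360) − 180 = 61.421°.
Going east by 61.421° from -21.023° reaches +40.398° without touching 180°.

No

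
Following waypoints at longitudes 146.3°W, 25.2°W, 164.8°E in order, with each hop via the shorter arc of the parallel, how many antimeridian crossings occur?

Leg 1: -146.3° → -25.2°, shortest Δλ = 121.1° (east) — does not cross 180°.
Leg 2: -25.2° → +164.8°, shortest Δλ = -170.0° (west) — crosses 180°.
Total crossings: 1.

1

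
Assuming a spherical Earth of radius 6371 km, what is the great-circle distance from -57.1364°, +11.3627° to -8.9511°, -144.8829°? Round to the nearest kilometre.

12353 km

Δλ = -144.8829 − 11.3627 = -156.2456°.
Δφ = -8.9511 − -57.1364 = 48.1853°.
a = sin²(Δφ/2) + cos φ₁ · cos φ₂ · sin²(Δλ/2) = 0.679964.
c = 2·atan2(√a, √(1−a)) = 1.93899 rad → d = 6371·c ≈ 12353.29 km.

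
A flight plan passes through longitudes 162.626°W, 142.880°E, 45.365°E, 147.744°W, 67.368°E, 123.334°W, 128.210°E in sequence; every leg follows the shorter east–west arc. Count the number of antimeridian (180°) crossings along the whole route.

Leg 1: -162.626° → +142.880°, shortest Δλ = -54.494° (west) — crosses 180°.
Leg 2: +142.880° → +45.365°, shortest Δλ = -97.515° (west) — does not cross 180°.
Leg 3: +45.365° → -147.744°, shortest Δλ = 166.891° (east) — crosses 180°.
Leg 4: -147.744° → +67.368°, shortest Δλ = -144.888° (west) — crosses 180°.
Leg 5: +67.368° → -123.334°, shortest Δλ = 169.298° (east) — crosses 180°.
Leg 6: -123.334° → +128.210°, shortest Δλ = -108.456° (west) — crosses 180°.
Total crossings: 5.

5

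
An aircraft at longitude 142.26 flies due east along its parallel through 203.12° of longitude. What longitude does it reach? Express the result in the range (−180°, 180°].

Start at +142.26°; shift +203.12° → +345.38°.
+345.38° lies outside (−180°, 180°]; subtract 360° → -14.62°.

-14.62°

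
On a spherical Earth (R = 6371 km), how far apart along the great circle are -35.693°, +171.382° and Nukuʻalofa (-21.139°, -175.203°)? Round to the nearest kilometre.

Δλ = -175.203 − 171.382 = -346.585°; wrapped into (−180°, 180°]: 13.415°.
Δφ = -21.139 − -35.693 = 14.554°.
a = sin²(Δφ/2) + cos φ₁ · cos φ₂ · sin²(Δλ/2) = 0.026379.
c = 2·atan2(√a, √(1−a)) = 0.32627 rad → d = 6371·c ≈ 2078.70 km.

2079 km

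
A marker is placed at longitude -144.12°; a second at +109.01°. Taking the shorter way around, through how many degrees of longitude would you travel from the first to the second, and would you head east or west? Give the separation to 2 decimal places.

Raw difference: 109.01 − -144.12 = 253.13°.
Normalise into (−180°, 180°]: 253.13° − 360° = -106.87°.
Negative ⇒ the second point lies to the west; separation 106.87°.

106.87° west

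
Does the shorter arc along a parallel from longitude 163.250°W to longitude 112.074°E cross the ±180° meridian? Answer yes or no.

Yes

Naïve |112.074 − -163.250| = 275.324° > 180°, so the shorter arc goes the other way round — across 180°.
Signed shortest Δλ = ((112.074 − -163.250 + 180) mod 360) − 180 = -84.676°.
Going west by 84.676° from -163.250° passes through 180° before reaching +112.074°.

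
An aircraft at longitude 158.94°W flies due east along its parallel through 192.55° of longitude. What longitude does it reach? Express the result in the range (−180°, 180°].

33.61°E

Start at -158.94°; shift +192.55° → +33.61°.
+33.61° already lies in (−180°, 180°].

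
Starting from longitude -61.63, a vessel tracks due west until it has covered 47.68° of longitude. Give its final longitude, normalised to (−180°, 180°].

Start at -61.63°; shift −47.68° → -109.31°.
-109.31° already lies in (−180°, 180°].

-109.31°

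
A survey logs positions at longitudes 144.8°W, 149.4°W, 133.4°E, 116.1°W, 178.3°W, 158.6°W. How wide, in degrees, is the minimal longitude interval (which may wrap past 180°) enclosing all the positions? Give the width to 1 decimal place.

110.5°

Sort the longitudes: -178.3°, -158.6°, -149.4°, -144.8°, -116.1°, +133.4°.
Eastward gaps between consecutive values (wrapping around): 19.7°, 9.2°, 4.6°, 28.7°, 249.5°, 48.3°.
Largest gap = 249.5° ⇒ minimal covering band is its complement: 360° − 249.5° = 110.5°.
Band runs from +133.4° eastward to -116.1°, crossing the antimeridian.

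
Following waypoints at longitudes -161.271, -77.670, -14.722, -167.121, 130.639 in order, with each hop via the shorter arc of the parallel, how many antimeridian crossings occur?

Leg 1: -161.271° → -77.670°, shortest Δλ = 83.601° (east) — does not cross 180°.
Leg 2: -77.670° → -14.722°, shortest Δλ = 62.948° (east) — does not cross 180°.
Leg 3: -14.722° → -167.121°, shortest Δλ = -152.399° (west) — does not cross 180°.
Leg 4: -167.121° → +130.639°, shortest Δλ = -62.24° (west) — crosses 180°.
Total crossings: 1.

1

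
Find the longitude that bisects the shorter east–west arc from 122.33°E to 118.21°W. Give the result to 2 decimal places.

177.94°W

Signed shortest Δλ from +122.33° to -118.21° is +119.46°.
Midpoint longitude = +122.33° + (+119.46°)/2 = +122.33° + 59.73° = +182.06°.
Normalise into (−180°, 180°]: -177.94°.
(The naïve average (+122.33 + -118.21)/2 = 2.06° is on the wrong side of the globe.)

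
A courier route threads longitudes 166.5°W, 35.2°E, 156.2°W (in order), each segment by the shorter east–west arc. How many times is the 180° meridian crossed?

Leg 1: -166.5° → +35.2°, shortest Δλ = -158.3° (west) — crosses 180°.
Leg 2: +35.2° → -156.2°, shortest Δλ = 168.6° (east) — crosses 180°.
Total crossings: 2.

2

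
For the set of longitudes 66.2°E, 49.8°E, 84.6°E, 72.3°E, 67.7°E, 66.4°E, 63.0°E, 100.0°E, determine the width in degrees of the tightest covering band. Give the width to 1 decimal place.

50.2°

Sort the longitudes: +49.8°, +63.0°, +66.2°, +66.4°, +67.7°, +72.3°, +84.6°, +100.0°.
Eastward gaps between consecutive values (wrapping around): 13.2°, 3.2°, 0.2°, 1.3°, 4.6°, 12.3°, 15.4°, 309.8°.
Largest gap = 309.8° ⇒ minimal covering band is its complement: 360° − 309.8° = 50.2°.
Band runs from +49.8° eastward to +100.0°.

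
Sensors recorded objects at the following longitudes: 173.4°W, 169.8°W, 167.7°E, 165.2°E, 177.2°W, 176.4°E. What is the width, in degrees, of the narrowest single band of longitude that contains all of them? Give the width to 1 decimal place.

Sort the longitudes: -177.2°, -173.4°, -169.8°, +165.2°, +167.7°, +176.4°.
Eastward gaps between consecutive values (wrapping around): 3.8°, 3.6°, 335.0°, 2.5°, 8.7°, 6.4°.
Largest gap = 335.0° ⇒ minimal covering band is its complement: 360° − 335.0° = 25.0°.
Band runs from +165.2° eastward to -169.8°, crossing the antimeridian.

25.0°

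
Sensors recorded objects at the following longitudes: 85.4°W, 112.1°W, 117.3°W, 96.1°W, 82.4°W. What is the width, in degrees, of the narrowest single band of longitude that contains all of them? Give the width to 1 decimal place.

Sort the longitudes: -117.3°, -112.1°, -96.1°, -85.4°, -82.4°.
Eastward gaps between consecutive values (wrapping around): 5.2°, 16.0°, 10.7°, 3.0°, 325.1°.
Largest gap = 325.1° ⇒ minimal covering band is its complement: 360° − 325.1° = 34.9°.
Band runs from -117.3° eastward to -82.4°.

34.9°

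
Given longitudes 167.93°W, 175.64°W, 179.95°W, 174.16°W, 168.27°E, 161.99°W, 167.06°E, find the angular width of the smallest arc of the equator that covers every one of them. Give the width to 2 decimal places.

Sort the longitudes: -179.95°, -175.64°, -174.16°, -167.93°, -161.99°, +167.06°, +168.27°.
Eastward gaps between consecutive values (wrapping around): 4.31°, 1.48°, 6.23°, 5.94°, 329.05°, 1.21°, 11.78°.
Largest gap = 329.05° ⇒ minimal covering band is its complement: 360° − 329.05° = 30.95°.
Band runs from +167.06° eastward to -161.99°, crossing the antimeridian.

30.95°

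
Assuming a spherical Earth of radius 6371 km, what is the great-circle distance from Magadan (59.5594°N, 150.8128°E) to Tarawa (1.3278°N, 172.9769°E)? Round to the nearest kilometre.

6752 km

Δλ = 172.9769 − 150.8128 = 22.1641°.
Δφ = 1.3278 − 59.5594 = -58.2316°.
a = sin²(Δφ/2) + cos φ₁ · cos φ₂ · sin²(Δλ/2) = 0.255470.
c = 2·atan2(√a, √(1−a)) = 1.05979 rad → d = 6371·c ≈ 6751.89 km.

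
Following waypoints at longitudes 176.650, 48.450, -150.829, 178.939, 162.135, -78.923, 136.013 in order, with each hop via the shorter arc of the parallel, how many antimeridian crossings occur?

Leg 1: +176.650° → +48.450°, shortest Δλ = -128.2° (west) — does not cross 180°.
Leg 2: +48.450° → -150.829°, shortest Δλ = 160.721° (east) — crosses 180°.
Leg 3: -150.829° → +178.939°, shortest Δλ = -30.232° (west) — crosses 180°.
Leg 4: +178.939° → +162.135°, shortest Δλ = -16.804° (west) — does not cross 180°.
Leg 5: +162.135° → -78.923°, shortest Δλ = 118.942° (east) — crosses 180°.
Leg 6: -78.923° → +136.013°, shortest Δλ = -145.064° (west) — crosses 180°.
Total crossings: 4.

4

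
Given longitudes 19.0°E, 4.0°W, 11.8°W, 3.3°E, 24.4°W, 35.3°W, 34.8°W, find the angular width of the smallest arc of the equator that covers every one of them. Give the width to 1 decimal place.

54.3°

Sort the longitudes: -35.3°, -34.8°, -24.4°, -11.8°, -4.0°, +3.3°, +19.0°.
Eastward gaps between consecutive values (wrapping around): 0.5°, 10.4°, 12.6°, 7.8°, 7.3°, 15.7°, 305.7°.
Largest gap = 305.7° ⇒ minimal covering band is its complement: 360° − 305.7° = 54.3°.
Band runs from -35.3° eastward to +19.0°.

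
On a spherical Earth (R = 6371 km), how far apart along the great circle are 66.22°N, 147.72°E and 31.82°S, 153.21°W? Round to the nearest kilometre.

11991 km

Δλ = -153.21 − 147.72 = -300.93°; wrapped into (−180°, 180°]: 59.07°.
Δφ = -31.82 − 66.22 = -98.04°.
a = sin²(Δφ/2) + cos φ₁ · cos φ₂ · sin²(Δλ/2) = 0.653192.
c = 2·atan2(√a, √(1−a)) = 1.88219 rad → d = 6371·c ≈ 11991.42 km.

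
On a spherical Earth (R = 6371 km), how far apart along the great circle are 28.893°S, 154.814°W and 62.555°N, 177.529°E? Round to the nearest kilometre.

Δλ = 177.529 − -154.814 = 332.343°; wrapped into (−180°, 180°]: -27.657°.
Δφ = 62.555 − -28.893 = 91.448°.
a = sin²(Δφ/2) + cos φ₁ · cos φ₂ · sin²(Δλ/2) = 0.535688.
c = 2·atan2(√a, √(1−a)) = 1.64223 rad → d = 6371·c ≈ 10462.66 km.

10463 km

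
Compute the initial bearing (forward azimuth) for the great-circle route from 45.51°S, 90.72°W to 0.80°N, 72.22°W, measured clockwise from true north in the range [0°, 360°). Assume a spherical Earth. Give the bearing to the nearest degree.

Δλ = -72.22 − -90.72 = 18.50°.
θ = atan2( sin Δλ · cos φ₂ , cos φ₁ · sin φ₂ − sin φ₁ · cos φ₂ · cos Δλ )
  = atan2(0.31727, 0.68623) = 24.813° → normalised to [0°, 360°): 24.813°.

25°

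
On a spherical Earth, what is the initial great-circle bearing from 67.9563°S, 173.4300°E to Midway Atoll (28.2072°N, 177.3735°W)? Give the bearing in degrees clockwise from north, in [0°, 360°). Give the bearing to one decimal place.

8.1°

Δλ = -177.3735 − 173.4300 = -350.8035°; wrapped into (−180°, 180°]: 9.1965°.
θ = atan2( sin Δλ · cos φ₂ , cos φ₁ · sin φ₂ − sin φ₁ · cos φ₂ · cos Δλ )
  = atan2(0.14084, 0.98372) = 8.148° → normalised to [0°, 360°): 8.148°.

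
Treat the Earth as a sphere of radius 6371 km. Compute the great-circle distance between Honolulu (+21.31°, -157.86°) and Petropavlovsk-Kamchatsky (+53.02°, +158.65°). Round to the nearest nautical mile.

Δλ = 158.65 − -157.86 = 316.51°; wrapped into (−180°, 180°]: -43.49°.
Δφ = 53.02 − 21.31 = 31.71°.
a = sin²(Δφ/2) + cos φ₁ · cos φ₂ · sin²(Δλ/2) = 0.151558.
c = 2·atan2(√a, √(1−a)) = 0.79975 rad → d = 6371·c ≈ 5095.22 km ≈ 2751.20 nmi.

2751 nmi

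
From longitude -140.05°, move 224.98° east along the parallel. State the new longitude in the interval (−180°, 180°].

+84.93°

Start at -140.05°; shift +224.98° → +84.93°.
+84.93° already lies in (−180°, 180°].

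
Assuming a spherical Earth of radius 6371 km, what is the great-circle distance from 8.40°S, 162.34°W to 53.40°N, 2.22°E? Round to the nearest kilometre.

Δλ = 2.22 − -162.34 = 164.56°.
Δφ = 53.40 − -8.40 = 61.80°.
a = sin²(Δφ/2) + cos φ₁ · cos φ₂ · sin²(Δλ/2) = 0.842910.
c = 2·atan2(√a, √(1−a)) = 2.32653 rad → d = 6371·c ≈ 14822.30 km.

14822 km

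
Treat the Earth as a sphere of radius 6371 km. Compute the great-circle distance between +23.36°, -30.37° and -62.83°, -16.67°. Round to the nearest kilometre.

Δλ = -16.67 − -30.37 = 13.70°.
Δφ = -62.83 − 23.36 = -86.19°.
a = sin²(Δφ/2) + cos φ₁ · cos φ₂ · sin²(Δλ/2) = 0.472739.
c = 2·atan2(√a, √(1−a)) = 1.51625 rad → d = 6371·c ≈ 9660.02 km.

9660 km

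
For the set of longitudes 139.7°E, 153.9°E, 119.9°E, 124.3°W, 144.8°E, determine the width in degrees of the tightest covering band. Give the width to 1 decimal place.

115.8°

Sort the longitudes: -124.3°, +119.9°, +139.7°, +144.8°, +153.9°.
Eastward gaps between consecutive values (wrapping around): 244.2°, 19.8°, 5.1°, 9.1°, 81.8°.
Largest gap = 244.2° ⇒ minimal covering band is its complement: 360° − 244.2° = 115.8°.
Band runs from +119.9° eastward to -124.3°, crossing the antimeridian.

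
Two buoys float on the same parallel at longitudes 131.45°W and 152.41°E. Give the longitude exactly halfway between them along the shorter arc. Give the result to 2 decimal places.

Signed shortest Δλ from -131.45° to +152.41° is -76.14°.
Midpoint longitude = -131.45° + (-76.14°)/2 = -131.45° − 38.07° = -169.52°.
(The naïve average (-131.45 + +152.41)/2 = 10.48° is on the wrong side of the globe.)

169.52°W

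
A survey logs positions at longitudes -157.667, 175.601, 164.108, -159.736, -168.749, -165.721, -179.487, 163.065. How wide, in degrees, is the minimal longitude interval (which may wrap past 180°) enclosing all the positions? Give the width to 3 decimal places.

Sort the longitudes: -179.487°, -168.749°, -165.721°, -159.736°, -157.667°, +163.065°, +164.108°, +175.601°.
Eastward gaps between consecutive values (wrapping around): 10.738°, 3.028°, 5.985°, 2.069°, 320.732°, 1.043°, 11.493°, 4.912°.
Largest gap = 320.732° ⇒ minimal covering band is its complement: 360° − 320.732° = 39.268°.
Band runs from +163.065° eastward to -157.667°, crossing the antimeridian.

39.268°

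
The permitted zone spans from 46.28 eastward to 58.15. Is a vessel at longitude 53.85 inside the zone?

Yes

Band width going east from +46.28° to +58.15°: ((58.15 − 46.28) mod 360) = 11.87°.
Offset of +53.85° east of the west edge: ((53.85 − 46.28) mod 360) = 7.57°.
7.57° ≤ 11.87° ⇒ inside.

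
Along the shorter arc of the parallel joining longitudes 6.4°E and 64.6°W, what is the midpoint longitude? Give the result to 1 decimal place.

29.1°W

Signed shortest Δλ from +6.4° to -64.6° is -71.0°.
Midpoint longitude = +6.4° + (-71.0°)/2 = +6.4° − 35.5° = -29.1°.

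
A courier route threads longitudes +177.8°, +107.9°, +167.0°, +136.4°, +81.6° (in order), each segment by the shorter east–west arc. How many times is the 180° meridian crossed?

Leg 1: +177.8° → +107.9°, shortest Δλ = -69.9° (west) — does not cross 180°.
Leg 2: +107.9° → +167.0°, shortest Δλ = 59.1° (east) — does not cross 180°.
Leg 3: +167.0° → +136.4°, shortest Δλ = -30.6° (west) — does not cross 180°.
Leg 4: +136.4° → +81.6°, shortest Δλ = -54.8° (west) — does not cross 180°.
Total crossings: 0.

0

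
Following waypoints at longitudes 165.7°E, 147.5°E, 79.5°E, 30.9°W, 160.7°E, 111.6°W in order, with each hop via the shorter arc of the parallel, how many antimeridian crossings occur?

Leg 1: +165.7° → +147.5°, shortest Δλ = -18.2° (west) — does not cross 180°.
Leg 2: +147.5° → +79.5°, shortest Δλ = -68.0° (west) — does not cross 180°.
Leg 3: +79.5° → -30.9°, shortest Δλ = -110.4° (west) — does not cross 180°.
Leg 4: -30.9° → +160.7°, shortest Δλ = -168.4° (west) — crosses 180°.
Leg 5: +160.7° → -111.6°, shortest Δλ = 87.7° (east) — crosses 180°.
Total crossings: 2.

2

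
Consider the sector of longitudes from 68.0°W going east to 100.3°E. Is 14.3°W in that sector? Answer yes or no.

Band width going east from -68.0° to +100.3°: ((100.3 − -68.0) mod 360) = 168.3°.
Offset of -14.3° east of the west edge: ((-14.3 − -68.0) mod 360) = 53.7°.
53.7° ≤ 168.3° ⇒ inside.

Yes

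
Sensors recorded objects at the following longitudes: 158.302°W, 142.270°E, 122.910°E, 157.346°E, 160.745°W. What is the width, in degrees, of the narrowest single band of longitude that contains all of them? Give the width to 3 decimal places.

Sort the longitudes: -160.745°, -158.302°, +122.910°, +142.270°, +157.346°.
Eastward gaps between consecutive values (wrapping around): 2.443°, 281.212°, 19.360°, 15.076°, 41.909°.
Largest gap = 281.212° ⇒ minimal covering band is its complement: 360° − 281.212° = 78.788°.
Band runs from +122.910° eastward to -158.302°, crossing the antimeridian.

78.788°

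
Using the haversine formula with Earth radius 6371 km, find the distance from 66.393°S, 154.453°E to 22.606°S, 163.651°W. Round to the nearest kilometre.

5687 km

Δλ = -163.651 − 154.453 = -318.104°; wrapped into (−180°, 180°]: 41.896°.
Δφ = -22.606 − -66.393 = 43.787°.
a = sin²(Δφ/2) + cos φ₁ · cos φ₂ · sin²(Δλ/2) = 0.186296.
c = 2·atan2(√a, √(1−a)) = 0.89258 rad → d = 6371·c ≈ 5686.60 km.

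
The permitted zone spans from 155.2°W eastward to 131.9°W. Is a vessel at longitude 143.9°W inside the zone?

Yes

Band width going east from -155.2° to -131.9°: ((-131.9 − -155.2) mod 360) = 23.3°.
Offset of -143.9° east of the west edge: ((-143.9 − -155.2) mod 360) = 11.3°.
11.3° ≤ 23.3° ⇒ inside.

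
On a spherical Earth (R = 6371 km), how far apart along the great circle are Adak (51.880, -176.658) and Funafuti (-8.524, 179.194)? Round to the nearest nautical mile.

3633 nmi

Δλ = 179.194 − -176.658 = 355.852°; wrapped into (−180°, 180°]: -4.148°.
Δφ = -8.524 − 51.880 = -60.404°.
a = sin²(Δφ/2) + cos φ₁ · cos φ₂ · sin²(Δλ/2) = 0.253859.
c = 2·atan2(√a, √(1−a)) = 1.05609 rad → d = 6371·c ≈ 6728.33 km ≈ 3633.01 nmi.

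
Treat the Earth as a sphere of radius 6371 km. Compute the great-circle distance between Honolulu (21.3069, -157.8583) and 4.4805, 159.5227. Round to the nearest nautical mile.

Δλ = 159.5227 − -157.8583 = 317.3810°; wrapped into (−180°, 180°]: -42.6190°.
Δφ = 4.4805 − 21.3069 = -16.8264°.
a = sin²(Δφ/2) + cos φ₁ · cos φ₂ · sin²(Δλ/2) = 0.144068.
c = 2·atan2(√a, √(1−a)) = 0.77865 rad → d = 6371·c ≈ 4960.76 km ≈ 2678.60 nmi.

2679 nmi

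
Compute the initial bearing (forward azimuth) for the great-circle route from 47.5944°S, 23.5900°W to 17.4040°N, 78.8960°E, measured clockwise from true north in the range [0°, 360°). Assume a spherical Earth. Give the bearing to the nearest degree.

87°

Δλ = 78.8960 − -23.5900 = 102.4860°.
θ = atan2( sin Δλ · cos φ₂ , cos φ₁ · sin φ₂ − sin φ₁ · cos φ₂ · cos Δλ )
  = atan2(0.93165, 0.04938) = 86.966° → normalised to [0°, 360°): 86.966°.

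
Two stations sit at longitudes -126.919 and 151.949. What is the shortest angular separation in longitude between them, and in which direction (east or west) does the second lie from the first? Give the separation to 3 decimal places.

81.132° west

Raw difference: 151.949 − -126.919 = 278.868°.
Normalise into (−180°, 180°]: 278.868° − 360° = -81.132°.
Negative ⇒ the second point lies to the west; separation 81.132°.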